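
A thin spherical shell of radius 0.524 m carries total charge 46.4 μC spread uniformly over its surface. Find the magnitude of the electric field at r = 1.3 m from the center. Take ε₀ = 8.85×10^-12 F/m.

|E| ≈ 2.47×10^5 N/C

Symmetry ⇒ E = E(r) r̂. Gaussian sphere of radius r = 1.3 m (r > 0.524 m).
The entire shell is enclosed: Q_enc = 4.64e-5 C.
Since E is radial and uniform over the Gaussian sphere, Φ = E·4πr² = Q_enc/ε₀.
E = |Q_enc|/(4πε₀r²) = (4.64×10^-5)/(4π·8.85×10^-12·(1.3)²) = 2.47e5 N/C.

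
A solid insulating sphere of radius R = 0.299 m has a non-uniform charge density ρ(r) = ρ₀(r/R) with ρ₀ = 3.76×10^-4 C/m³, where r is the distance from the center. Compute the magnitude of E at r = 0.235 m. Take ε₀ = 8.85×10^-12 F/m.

E = 1.96×10^6 N/C

Symmetry ⇒ E = E(r) r̂. Gaussian sphere of radius r = 0.235 m (r < R).
Q_enc = ∫₀^r ρ(r')·4πr'² dr' = (4πρ₀/R) ∫₀^r r'^3 dr' = 4πρ₀ r^4/(4·R) = 1.205e-5 C.
Since E is radial and uniform over the Gaussian sphere, Φ = E·4πr² = Q_enc/ε₀.
E = |Q_enc|/(4πε₀r²) = (1.205×10^-5)/(4π·8.85×10^-12·(0.235)²) = 1.96×10^6 N/C.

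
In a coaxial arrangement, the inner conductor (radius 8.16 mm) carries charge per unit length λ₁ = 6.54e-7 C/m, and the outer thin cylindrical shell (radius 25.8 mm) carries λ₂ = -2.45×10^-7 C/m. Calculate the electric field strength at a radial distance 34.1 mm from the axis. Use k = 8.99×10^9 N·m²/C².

|E| = 2.16e5 N/C

By cylindrical symmetry E is radial; use a coaxial Gaussian cylinder of radius 34.1 mm and length L (r > 25.8 mm, enclosing both).
λ_enc = λ₁ + λ₂ = (6.54e-7) + (-2.45e-7) = 4.09×10^-7 C/m.
Applying ∮E·dA = Q_enc/ε₀ with the end caps contributing no flux:
E = 2k|λ_enc|/r = 2(8.99×10^9)(4.09e-7)/(0.0341) = 2.16×10^5 N/C.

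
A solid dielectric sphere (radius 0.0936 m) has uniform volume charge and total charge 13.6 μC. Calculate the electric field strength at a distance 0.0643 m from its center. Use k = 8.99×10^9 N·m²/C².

9.59e6 N/C

Symmetry ⇒ E = E(r) r̂. Gaussian sphere of radius r = 0.0643 m (r < R).
For a uniform sphere the enclosed fraction is (r/R)³, so Q_enc = (13.6 μC)(0.0643/0.0936)³ = 4.409×10^-6 C.
Gauss's law: E·4πr² = Q_enc/ε₀.
E = k|Q_enc|/r² = (8.99×10^9)(4.409×10^-6)/(0.0643)² = 9.59×10^6 N/C.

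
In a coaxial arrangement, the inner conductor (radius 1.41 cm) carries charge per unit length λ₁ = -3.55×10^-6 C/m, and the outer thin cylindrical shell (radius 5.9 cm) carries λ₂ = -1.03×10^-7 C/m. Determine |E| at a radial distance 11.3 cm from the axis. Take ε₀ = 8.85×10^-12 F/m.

|E| ≈ 5.81e5 N/C

Coaxial Gaussian cylinder, radius r = 11.3 cm, length L (r > 5.9 cm, enclosing both).
λ_enc = λ₁ + λ₂ = (-3.55e-6) + (-1.03e-7) = -3.653×10^-6 C/m.
Since E is radial and uniform over the curved surface, Φ = E·2πrL = Q_enc/ε₀ = λ_enc L/ε₀.
E = |λ_enc|/(2πε₀r) = (3.653e-6)/(2π·8.85×10^-12·0.113) = 5.81×10^5 N/C.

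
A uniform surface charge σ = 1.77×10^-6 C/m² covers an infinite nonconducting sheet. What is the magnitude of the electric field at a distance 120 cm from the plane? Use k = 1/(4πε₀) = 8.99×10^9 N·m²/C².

|E| ≈ 1.00×10^5 N/C

By planar symmetry E is perpendicular to the sheet and uniform; use a Gaussian pillbox with flat faces of area A on each side of the sheet.
Flux Φ = 2EA and Q_enc = σA, so 2EA = σA/ε₀ ⇒ E = |σ|/(2ε₀), independent of distance.
E = 2πk|σ| = 2π(8.99×10^9)(1.77×10^-6) = 1.00×10^5 N/C.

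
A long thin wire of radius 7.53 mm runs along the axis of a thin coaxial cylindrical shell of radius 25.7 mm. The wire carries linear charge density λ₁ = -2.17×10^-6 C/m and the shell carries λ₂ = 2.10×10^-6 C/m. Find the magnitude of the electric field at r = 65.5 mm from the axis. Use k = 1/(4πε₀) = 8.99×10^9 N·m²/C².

Take a coaxial cylindrical Gaussian surface of radius r = 65.5 mm and length L (r > 25.7 mm, enclosing both).
λ_enc = λ₁ + λ₂ = (-2.17×10^-6) + (2.10×10^-6) = -7.00e-8 C/m.
By Gauss's law (flux through the curved wall only), E·2πrL = λ_enc L/ε₀.
E = 2k|λ_enc|/r = 2(8.99×10^9)(7.00×10^-8)/(0.0655) = 1.92×10^4 N/C.

E ≈ 1.92e4 N/C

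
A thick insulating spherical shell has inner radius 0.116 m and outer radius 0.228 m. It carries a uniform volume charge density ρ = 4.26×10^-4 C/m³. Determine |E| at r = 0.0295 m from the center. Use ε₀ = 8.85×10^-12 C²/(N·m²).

Symmetry ⇒ E = E(r) r̂. Gaussian sphere of radius r = 0.0295 m (r < 0.116 m, inside the empty cavity).
Q_enc = 0 (all charge lies at larger r); Gauss's law gives E = 0.

E = 0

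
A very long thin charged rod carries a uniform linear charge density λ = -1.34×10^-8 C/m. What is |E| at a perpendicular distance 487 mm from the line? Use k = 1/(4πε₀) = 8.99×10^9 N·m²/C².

E ≈ 495 N/C

Choose a coaxial cylinder of radius r = 487 mm (arbitrary length L) as the Gaussian surface.
Q_enc = λL, so λ_enc = -1.34e-8 C/m.
Gauss's law: E·2πrL = λ_enc L/ε₀.
E = 2k|λ_enc|/r = 2(8.99×10^9)(1.34×10^-8)/(0.487) = 495 N/C.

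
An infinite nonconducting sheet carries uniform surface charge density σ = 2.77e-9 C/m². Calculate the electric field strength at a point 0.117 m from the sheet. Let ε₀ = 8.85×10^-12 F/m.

Choose a cylindrical pillbox piercing the sheet, end faces (area A) parallel to it.
Only the two end caps contribute flux: Φ = 2EA. With Q_enc = σA, Gauss's law gives E = |σ|/(2ε₀).
E = |σ|/(2ε₀) = (2.77e-9)/(2·8.85×10^-12) = 156 N/C.

E = 156 N/C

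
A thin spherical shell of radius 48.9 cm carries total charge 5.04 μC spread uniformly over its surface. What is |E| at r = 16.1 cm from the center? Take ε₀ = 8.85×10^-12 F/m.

Take a concentric spherical Gaussian surface of radius r = 16.1 cm (inside the shell, r < 48.9 cm).
All the charge is outside the Gaussian surface: Q_enc = 0, hence E = 0 everywhere inside the shell.

E = 0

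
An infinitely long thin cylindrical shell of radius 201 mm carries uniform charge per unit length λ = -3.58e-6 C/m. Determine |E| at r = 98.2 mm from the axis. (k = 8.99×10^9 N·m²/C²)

Take a coaxial cylindrical Gaussian surface of radius r = 98.2 mm and length L (r < 201 mm, inside the shell).
No charge is enclosed, so Gauss's law gives E·2πrL = 0 ⇒ E = 0.

|E| = 0 V/m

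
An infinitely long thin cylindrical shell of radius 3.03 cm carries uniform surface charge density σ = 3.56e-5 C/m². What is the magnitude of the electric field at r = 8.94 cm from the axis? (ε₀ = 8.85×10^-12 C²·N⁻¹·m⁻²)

|E| = 1.36×10^6 N/C

By cylindrical symmetry E is radial; use a coaxial Gaussian cylinder of radius 8.94 cm and length L (r > 3.03 cm).
The whole shell is enclosed: λ_enc = σ·2πR = (3.56e-5)·2π·(0.0303) = 6.778×10^-6 C/m.
Gauss's law: E·2πrL = λ_enc L/ε₀.
E = |λ_enc|/(2πε₀r) = (6.778e-6)/(2π·8.85×10^-12·0.0894) = 1.36×10^6 N/C.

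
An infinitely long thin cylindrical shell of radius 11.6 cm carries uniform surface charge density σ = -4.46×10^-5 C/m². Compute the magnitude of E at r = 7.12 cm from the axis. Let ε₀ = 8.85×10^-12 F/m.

E = 0 (no enclosed charge)

Choose a coaxial cylinder of radius r = 7.12 cm (arbitrary length L) as the Gaussian surface (r < 11.6 cm, inside the shell).
No charge is enclosed, so Gauss's law gives E·2πrL = 0 ⇒ E = 0.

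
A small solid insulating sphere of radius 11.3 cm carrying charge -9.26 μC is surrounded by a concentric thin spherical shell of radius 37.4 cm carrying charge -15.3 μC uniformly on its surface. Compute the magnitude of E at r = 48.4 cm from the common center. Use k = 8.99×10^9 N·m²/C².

By spherical symmetry E is radial; choose a Gaussian sphere of radius r = 48.4 cm (r > 37.4 cm, enclosing both).
Q_enc = (-9.26 μC) + (-15.3 μC) = -2.456×10^-5 C.
Applying ∮E·dA = Q_enc/ε₀ with Φ = E(4πr²):
E = k|Q_enc|/r² = (8.99×10^9)(2.456×10^-5)/(0.484)² = 9.43×10^5 N/C.

9.43×10^5 N/C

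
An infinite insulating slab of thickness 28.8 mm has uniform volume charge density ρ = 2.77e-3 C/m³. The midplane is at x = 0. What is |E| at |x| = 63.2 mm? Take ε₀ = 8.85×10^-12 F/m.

The point |x| = 63.2 mm lies outside the slab (half-thickness 0.0144 m). A symmetric pillbox spanning the full slab encloses Q_enc = ρ·d·A.
Flux = 2EA ⇒ E = |ρ|d/(2ε₀), independent of distance outside.
E = (2.77×10^-3)(0.0288)/(2·8.85×10^-12) = 4.51×10^6 N/C.

E = 4.51×10^6 N/C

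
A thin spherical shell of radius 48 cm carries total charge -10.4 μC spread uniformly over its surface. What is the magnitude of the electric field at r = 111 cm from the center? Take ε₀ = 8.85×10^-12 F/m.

Symmetry ⇒ E = E(r) r̂. Gaussian sphere of radius r = 111 cm (r > 48 cm).
The entire shell is enclosed: Q_enc = -1.04×10^-5 C.
By Gauss's law, ∮E·dA = E·4πr² = Q_enc/ε₀.
E = |Q_enc|/(4πε₀r²) = (1.04×10^-5)/(4π·8.85×10^-12·(1.11)²) = 7.59×10^4 N/C.

E ≈ 7.59×10^4 N/C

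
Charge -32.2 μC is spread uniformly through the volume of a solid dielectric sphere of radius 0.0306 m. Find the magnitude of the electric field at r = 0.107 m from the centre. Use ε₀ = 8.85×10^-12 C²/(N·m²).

|E| ≈ 2.53×10^7 V/m

Take a concentric spherical Gaussian surface of radius r = 0.107 m (r > R, so the entire charge is enclosed).
Q_enc = -32.2 μC = -3.22×10^-5 C.
Gauss's law: E·4πr² = Q_enc/ε₀.
E = |Q_enc|/(4πε₀r²) = (3.22×10^-5)/(4π·8.85×10^-12·(0.107)²) = 2.53e7 N/C.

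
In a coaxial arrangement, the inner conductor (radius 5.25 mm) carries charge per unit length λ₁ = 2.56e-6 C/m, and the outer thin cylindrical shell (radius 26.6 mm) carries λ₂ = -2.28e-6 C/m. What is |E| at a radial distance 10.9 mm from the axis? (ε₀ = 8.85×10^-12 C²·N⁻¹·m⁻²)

Take a coaxial cylindrical Gaussian surface of radius r = 10.9 mm and length L (between the conductors, 5.25 mm < r < 26.6 mm).
The shell at 26.6 mm lies outside the Gaussian surface, so λ_enc = λ₁ = 2.56×10^-6 C/m.
Gauss's law: E·2πrL = λ_enc L/ε₀.
E = |λ_enc|/(2πε₀r) = (2.56×10^-6)/(2π·8.85×10^-12·0.0109) = 4.22e6 N/C.

|E| ≈ 4.22e6 N/C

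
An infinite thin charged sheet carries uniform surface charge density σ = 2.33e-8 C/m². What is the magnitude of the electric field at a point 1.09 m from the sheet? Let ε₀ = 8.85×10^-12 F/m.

The symmetry is planar: E is normal to the sheet and the same magnitude on both sides. Take a pillbox straddling the sheet with end-cap area A.
Flux Φ = 2EA and Q_enc = σA, so 2EA = σA/ε₀ ⇒ E = |σ|/(2ε₀), independent of distance.
E = |σ|/(2ε₀) = (2.33×10^-8)/(2·8.85×10^-12) = 1.32×10^3 N/C.

E = 1.32×10^3 V/m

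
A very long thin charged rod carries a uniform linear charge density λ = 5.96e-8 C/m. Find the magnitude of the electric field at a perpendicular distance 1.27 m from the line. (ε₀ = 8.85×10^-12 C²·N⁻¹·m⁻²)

|E| ≈ 844 N/C

Coaxial Gaussian cylinder, radius r = 1.27 m, length L.
Q_enc = λL, so λ_enc = 5.96×10^-8 C/m.
Gauss's law: E·2πrL = λ_enc L/ε₀.
E = |λ_enc|/(2πε₀r) = (5.96×10^-8)/(2π·8.85×10^-12·1.27) = 844 N/C.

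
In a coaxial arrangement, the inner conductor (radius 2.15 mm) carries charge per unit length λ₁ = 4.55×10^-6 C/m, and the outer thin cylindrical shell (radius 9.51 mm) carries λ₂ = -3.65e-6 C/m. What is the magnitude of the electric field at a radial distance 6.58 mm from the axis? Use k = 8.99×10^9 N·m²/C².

|E| ≈ 1.24×10^7 N/C

Take a coaxial cylindrical Gaussian surface of radius r = 6.58 mm and length L (between the conductors, 2.15 mm < r < 9.51 mm).
The shell at 9.51 mm lies outside the Gaussian surface, so λ_enc = λ₁ = 4.55e-6 C/m.
Applying ∮E·dA = Q_enc/ε₀ with the end caps contributing no flux:
E = 2k|λ_enc|/r = 2(8.99×10^9)(4.55×10^-6)/(0.00658) = 1.24e7 N/C.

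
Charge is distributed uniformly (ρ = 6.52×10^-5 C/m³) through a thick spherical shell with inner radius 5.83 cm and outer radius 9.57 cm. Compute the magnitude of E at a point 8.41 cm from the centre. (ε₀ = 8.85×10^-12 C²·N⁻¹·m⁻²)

Symmetry ⇒ E = E(r) r̂. Gaussian sphere of radius r = 8.41 cm (within the shell material, 5.83 cm < r < 9.57 cm).
Only the shell between 5.83 cm and r is enclosed: Q_enc = ρ·(4π/3)(r³ − a³) = (6.52×10^-5)·(4π/3)·((0.0841)³ − (0.0583)³) = 1.083e-7 C.
Gauss's law: E·4πr² = Q_enc/ε₀.
E = |Q_enc|/(4πε₀r²) = (1.083×10^-7)/(4π·8.85×10^-12·(0.0841)²) = 1.38×10^5 N/C.

E = 1.38e5 N/C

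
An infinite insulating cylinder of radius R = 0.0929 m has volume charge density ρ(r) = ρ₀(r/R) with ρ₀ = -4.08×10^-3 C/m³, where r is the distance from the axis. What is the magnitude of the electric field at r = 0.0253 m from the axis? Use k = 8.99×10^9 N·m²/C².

|E| = 1.06×10^6 N/C

Choose a coaxial cylinder of radius r = 0.0253 m (arbitrary length L) as the Gaussian surface (r < R).
Integrating ρ over the cross-section to radius r: λ_enc = (2πρ₀/R) ∫₀^r r'^2 dr' = 2πρ₀ r^3/(3·R) = -1.49e-6 C/m.
Applying ∮E·dA = Q_enc/ε₀ with the end caps contributing no flux:
E = 2k|λ_enc|/r = 2(8.99×10^9)(1.49×10^-6)/(0.0253) = 1.06e6 N/C.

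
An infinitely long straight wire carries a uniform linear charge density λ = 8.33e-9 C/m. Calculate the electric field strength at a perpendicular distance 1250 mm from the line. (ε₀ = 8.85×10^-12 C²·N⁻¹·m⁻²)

|E| = 120 N/C

By cylindrical symmetry E is radial; use a coaxial Gaussian cylinder of radius 1250 mm and length L.
Q_enc = λL, so λ_enc = 8.33×10^-9 C/m.
By Gauss's law (flux through the curved wall only), E·2πrL = λ_enc L/ε₀.
E = |λ_enc|/(2πε₀r) = (8.33×10^-9)/(2π·8.85×10^-12·1.25) = 120 N/C.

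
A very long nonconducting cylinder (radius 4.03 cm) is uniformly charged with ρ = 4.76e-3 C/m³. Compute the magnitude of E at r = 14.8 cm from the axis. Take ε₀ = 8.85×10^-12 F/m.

By cylindrical symmetry E is radial; use a coaxial Gaussian cylinder of radius 14.8 cm and length L (r > 4.03 cm, full cross-section enclosed).
λ_enc = ρ·πR² = (4.76×10^-3)π(0.0403)² = 2.429×10^-5 C/m.
Since E is radial and uniform over the curved surface, Φ = E·2πrL = Q_enc/ε₀ = λ_enc L/ε₀.
E = |λ_enc|/(2πε₀r) = (2.429×10^-5)/(2π·8.85×10^-12·0.148) = 2.95e6 N/C.

|E| = 2.95×10^6 V/m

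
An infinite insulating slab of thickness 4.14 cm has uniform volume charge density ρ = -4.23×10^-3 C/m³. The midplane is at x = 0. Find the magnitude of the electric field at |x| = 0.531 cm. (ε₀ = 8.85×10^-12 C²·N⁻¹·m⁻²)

|E| ≈ 2.54e6 V/m

By symmetry E is perpendicular to the slab. A Gaussian pillbox from −0.531 cm to +0.531 cm (face area A) lies entirely within the slab.
Q_enc = ρ·(2x)·A and flux = 2EA, so 2EA = 2ρxA/ε₀ ⇒ E = |ρ|x/ε₀.
E = (4.23×10^-3)(0.00531)/(8.85×10^-12) = 2.54×10^6 N/C.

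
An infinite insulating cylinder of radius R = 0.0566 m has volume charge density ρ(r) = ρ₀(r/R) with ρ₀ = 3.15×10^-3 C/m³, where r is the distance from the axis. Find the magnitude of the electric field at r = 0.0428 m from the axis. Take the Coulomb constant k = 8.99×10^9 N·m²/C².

Choose a coaxial cylinder of radius r = 0.0428 m (arbitrary length L) as the Gaussian surface (r < R).
λ_enc = ∫₀^r ρ(r')·2πr' dr' = (2πρ₀/R)·r^3/3 = 9.139e-6 C/m.
Applying ∮E·dA = Q_enc/ε₀ with the end caps contributing no flux:
E = 2k|λ_enc|/r = 2(8.99×10^9)(9.139×10^-6)/(0.0428) = 3.84×10^6 N/C.

E = 3.84×10^6 N/C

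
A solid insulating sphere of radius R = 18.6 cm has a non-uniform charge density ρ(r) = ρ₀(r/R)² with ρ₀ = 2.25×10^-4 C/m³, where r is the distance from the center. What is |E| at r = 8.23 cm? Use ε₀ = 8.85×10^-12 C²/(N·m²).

By spherical symmetry E is radial; choose a Gaussian sphere of radius r = 8.23 cm (r < R).
Q_enc = ∫₀^r ρ(r')·4πr'² dr' = (4πρ₀/R²) ∫₀^r r'^4 dr' = 4πρ₀ r^5/(5·R²) = 6.172×10^-8 C.
Applying ∮E·dA = Q_enc/ε₀ with Φ = E(4πr²):
E = |Q_enc|/(4πε₀r²) = (6.172×10^-8)/(4π·8.85×10^-12·(0.0823)²) = 8.19×10^4 N/C.

|E| ≈ 8.19×10^4 V/m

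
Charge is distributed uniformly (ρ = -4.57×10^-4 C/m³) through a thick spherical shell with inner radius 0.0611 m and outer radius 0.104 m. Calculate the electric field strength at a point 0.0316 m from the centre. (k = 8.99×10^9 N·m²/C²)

Take a concentric spherical Gaussian surface of radius r = 0.0316 m (r < 0.0611 m, inside the empty cavity).
No charge is enclosed, so by Gauss's law E·4πr² = 0 ⇒ E = 0.

E = 0 (no enclosed charge)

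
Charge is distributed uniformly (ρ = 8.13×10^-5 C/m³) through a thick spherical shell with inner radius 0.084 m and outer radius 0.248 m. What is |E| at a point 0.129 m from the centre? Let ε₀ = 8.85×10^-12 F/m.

2.86e5 V/m

Take a concentric spherical Gaussian surface of radius r = 0.129 m (within the shell material, 0.084 m < r < 0.248 m).
Only the shell between 0.084 m and r is enclosed: Q_enc = ρ·(4π/3)(r³ − a³) = (8.13e-5)·(4π/3)·((0.129)³ − (0.084)³) = 5.292×10^-7 C.
Since E is radial and uniform over the Gaussian sphere, Φ = E·4πr² = Q_enc/ε₀.
E = |Q_enc|/(4πε₀r²) = (5.292e-7)/(4π·8.85×10^-12·(0.129)²) = 2.86×10^5 N/C.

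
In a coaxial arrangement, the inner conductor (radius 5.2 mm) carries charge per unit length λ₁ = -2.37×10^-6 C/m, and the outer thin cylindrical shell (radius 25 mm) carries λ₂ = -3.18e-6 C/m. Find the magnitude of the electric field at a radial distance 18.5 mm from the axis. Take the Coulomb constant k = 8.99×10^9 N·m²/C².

Coaxial Gaussian cylinder, radius r = 18.5 mm, length L (between the conductors, 5.2 mm < r < 25 mm).
The shell at 25 mm lies outside the Gaussian surface, so λ_enc = λ₁ = -2.37×10^-6 C/m.
Since E is radial and uniform over the curved surface, Φ = E·2πrL = Q_enc/ε₀ = λ_enc L/ε₀.
E = 2k|λ_enc|/r = 2(8.99×10^9)(2.37×10^-6)/(0.0185) = 2.30×10^6 N/C.

2.30×10^6 V/m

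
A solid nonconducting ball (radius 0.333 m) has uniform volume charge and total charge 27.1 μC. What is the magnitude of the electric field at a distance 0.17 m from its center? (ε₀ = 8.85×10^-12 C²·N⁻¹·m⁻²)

E = 1.12×10^6 V/m

Use a concentric Gaussian sphere at r = 0.17 m (r < R).
For a uniform sphere the enclosed fraction is (r/R)³, so Q_enc = (27.1 μC)(0.17/0.333)³ = 3.606×10^-6 C.
Applying ∮E·dA = Q_enc/ε₀ with Φ = E(4πr²):
E = |Q_enc|/(4πε₀r²) = (3.606×10^-6)/(4π·8.85×10^-12·(0.17)²) = 1.12e6 N/C.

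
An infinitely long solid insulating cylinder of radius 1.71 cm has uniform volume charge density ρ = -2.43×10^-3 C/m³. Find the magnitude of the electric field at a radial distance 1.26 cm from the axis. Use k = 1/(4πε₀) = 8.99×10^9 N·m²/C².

|E| = 1.73e6 V/m

Coaxial Gaussian cylinder, radius r = 1.26 cm, length L (r < R).
Enclosed charge per unit length: λ_enc = ρ·πr² = (-2.43×10^-3)π(0.0126)² = -1.212×10^-6 C/m.
Gauss's law: E·2πrL = λ_enc L/ε₀.
E = 2k|λ_enc|/r = 2(8.99×10^9)(1.212×10^-6)/(0.0126) = 1.73e6 N/C.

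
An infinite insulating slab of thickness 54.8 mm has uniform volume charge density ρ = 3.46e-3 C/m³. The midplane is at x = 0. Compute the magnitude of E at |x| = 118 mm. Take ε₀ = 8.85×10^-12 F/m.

The point |x| = 118 mm lies outside the slab (half-thickness 0.0274 m). A symmetric pillbox spanning the full slab encloses Q_enc = ρ·d·A.
Flux = 2EA ⇒ E = |ρ|d/(2ε₀), independent of distance outside.
E = (3.46×10^-3)(0.0548)/(2·8.85×10^-12) = 1.07e7 N/C.

E ≈ 1.07×10^7 N/C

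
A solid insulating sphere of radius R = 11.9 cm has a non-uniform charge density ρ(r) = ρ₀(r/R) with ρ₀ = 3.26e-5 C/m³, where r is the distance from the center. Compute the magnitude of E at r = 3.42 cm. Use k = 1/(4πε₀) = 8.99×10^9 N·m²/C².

9.05e3 V/m

By spherical symmetry E is radial; choose a Gaussian sphere of radius r = 3.42 cm (r < R).
Q_enc = ∫₀^r ρ(r')·4πr'² dr' = (4πρ₀/R) ∫₀^r r'^3 dr' = 4πρ₀ r^4/(4·R) = 1.177×10^-9 C.
Applying ∮E·dA = Q_enc/ε₀ with Φ = E(4πr²):
E = k|Q_enc|/r² = (8.99×10^9)(1.177e-9)/(0.0342)² = 9.05×10^3 N/C.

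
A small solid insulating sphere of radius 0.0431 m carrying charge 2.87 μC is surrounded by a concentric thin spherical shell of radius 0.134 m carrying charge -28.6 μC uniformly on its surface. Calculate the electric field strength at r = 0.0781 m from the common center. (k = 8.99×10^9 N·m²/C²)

E ≈ 4.23×10^6 N/C

Use a concentric Gaussian sphere at r = 0.0781 m (between the bodies, 0.0431 m < r < 0.134 m).
The shell at 0.134 m lies outside the Gaussian surface, so Q_enc = 2.87 μC = 2.87e-6 C.
Applying ∮E·dA = Q_enc/ε₀ with Φ = E(4πr²):
E = k|Q_enc|/r² = (8.99×10^9)(2.87e-6)/(0.0781)² = 4.23×10^6 N/C.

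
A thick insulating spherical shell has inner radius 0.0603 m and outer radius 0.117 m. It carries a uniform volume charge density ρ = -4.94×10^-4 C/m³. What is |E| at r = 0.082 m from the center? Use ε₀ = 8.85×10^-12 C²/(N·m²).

E = 9.19e5 N/C

Symmetry ⇒ E = E(r) r̂. Gaussian sphere of radius r = 0.082 m (within the shell material, 0.0603 m < r < 0.117 m).
Only the shell between 0.0603 m and r is enclosed: Q_enc = ρ·(4π/3)(r³ − a³) = (-4.94×10^-4)·(4π/3)·((0.082)³ − (0.0603)³) = -6.872e-7 C.
Gauss's law: E·4πr² = Q_enc/ε₀.
E = |Q_enc|/(4πε₀r²) = (6.872e-7)/(4π·8.85×10^-12·(0.082)²) = 9.19e5 N/C.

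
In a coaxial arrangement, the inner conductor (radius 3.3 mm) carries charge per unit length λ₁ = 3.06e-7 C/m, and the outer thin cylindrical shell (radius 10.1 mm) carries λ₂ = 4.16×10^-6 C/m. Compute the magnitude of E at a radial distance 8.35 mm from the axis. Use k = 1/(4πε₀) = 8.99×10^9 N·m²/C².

Coaxial Gaussian cylinder, radius r = 8.35 mm, length L (between the conductors, 3.3 mm < r < 10.1 mm).
The shell at 10.1 mm lies outside the Gaussian surface, so λ_enc = λ₁ = 3.06e-7 C/m.
Since E is radial and uniform over the curved surface, Φ = E·2πrL = Q_enc/ε₀ = λ_enc L/ε₀.
E = 2k|λ_enc|/r = 2(8.99×10^9)(3.06e-7)/(0.00835) = 6.59e5 N/C.

6.59×10^5 N/C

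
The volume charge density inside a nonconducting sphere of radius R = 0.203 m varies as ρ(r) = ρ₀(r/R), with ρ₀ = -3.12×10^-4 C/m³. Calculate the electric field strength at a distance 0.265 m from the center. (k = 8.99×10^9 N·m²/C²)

Take a concentric spherical Gaussian surface of radius r = 0.265 m (r > R, all charge enclosed).
Q_enc = 4π ∫₀^R ρ₀(r'/R)^1 r'² dr' = 4πρ₀R³/4 = -8.20e-6 C.
Since E is radial and uniform over the Gaussian sphere, Φ = E·4πr² = Q_enc/ε₀.
E = k|Q_enc|/r² = (8.99×10^9)(8.20×10^-6)/(0.265)² = 1.05×10^6 N/C.

|E| ≈ 1.05×10^6 N/C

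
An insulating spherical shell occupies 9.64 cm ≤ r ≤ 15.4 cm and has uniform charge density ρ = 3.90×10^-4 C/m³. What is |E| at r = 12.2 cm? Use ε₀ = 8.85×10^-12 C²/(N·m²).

9.08e5 N/C

Use a concentric Gaussian sphere at r = 12.2 cm (within the shell material, 9.64 cm < r < 15.4 cm).
Only the shell between 9.64 cm and r is enclosed: Q_enc = ρ·(4π/3)(r³ − a³) = (3.90e-4)·(4π/3)·((0.122)³ − (0.0964)³) = 1.503×10^-6 C.
Since E is radial and uniform over the Gaussian sphere, Φ = E·4πr² = Q_enc/ε₀.
E = |Q_enc|/(4πε₀r²) = (1.503e-6)/(4π·8.85×10^-12·(0.122)²) = 9.08×10^5 N/C.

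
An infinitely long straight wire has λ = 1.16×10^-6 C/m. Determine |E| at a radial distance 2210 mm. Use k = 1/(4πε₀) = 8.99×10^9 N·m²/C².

Coaxial Gaussian cylinder, radius r = 2210 mm, length L.
Q_enc = λL, so λ_enc = 1.16×10^-6 C/m.
By Gauss's law (flux through the curved wall only), E·2πrL = λ_enc L/ε₀.
E = 2k|λ_enc|/r = 2(8.99×10^9)(1.16×10^-6)/(2.21) = 9.44×10^3 N/C.

E = 9.44×10^3 N/C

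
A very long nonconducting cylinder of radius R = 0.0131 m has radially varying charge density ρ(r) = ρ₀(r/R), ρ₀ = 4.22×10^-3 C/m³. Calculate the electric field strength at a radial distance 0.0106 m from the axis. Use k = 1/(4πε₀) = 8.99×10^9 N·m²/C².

Take a coaxial cylindrical Gaussian surface of radius r = 0.0106 m and length L (r < R).
λ_enc = ∫₀^r ρ(r')·2πr' dr' = (2πρ₀/R)·r^3/3 = 8.036×10^-7 C/m.
Applying ∮E·dA = Q_enc/ε₀ with the end caps contributing no flux:
E = 2k|λ_enc|/r = 2(8.99×10^9)(8.036e-7)/(0.0106) = 1.36×10^6 N/C.

|E| = 1.36×10^6 N/C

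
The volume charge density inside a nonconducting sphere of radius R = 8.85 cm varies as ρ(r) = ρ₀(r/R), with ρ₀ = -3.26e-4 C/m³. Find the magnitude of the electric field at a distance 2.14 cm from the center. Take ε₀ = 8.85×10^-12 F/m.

4.77×10^4 N/C

By spherical symmetry E is radial; choose a Gaussian sphere of radius r = 2.14 cm (r < R).
Integrate the density: Q_enc = 4π ∫₀^r ρ₀(r'/R)^1 r'² dr' = 4πρ₀ r^4/(4·R) = -2.427e-9 C.
Since E is radial and uniform over the Gaussian sphere, Φ = E·4πr² = Q_enc/ε₀.
E = |Q_enc|/(4πε₀r²) = (2.427×10^-9)/(4π·8.85×10^-12·(0.0214)²) = 4.77×10^4 N/C.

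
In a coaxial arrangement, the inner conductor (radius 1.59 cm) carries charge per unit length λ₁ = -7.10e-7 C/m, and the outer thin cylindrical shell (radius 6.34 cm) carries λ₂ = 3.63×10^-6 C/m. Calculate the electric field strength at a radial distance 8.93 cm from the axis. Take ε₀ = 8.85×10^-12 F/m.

Take a coaxial cylindrical Gaussian surface of radius r = 8.93 cm and length L (r > 6.34 cm, enclosing both).
λ_enc = λ₁ + λ₂ = (-7.10e-7) + (3.63e-6) = 2.92×10^-6 C/m.
Since E is radial and uniform over the curved surface, Φ = E·2πrL = Q_enc/ε₀ = λ_enc L/ε₀.
E = |λ_enc|/(2πε₀r) = (2.92×10^-6)/(2π·8.85×10^-12·0.0893) = 5.88×10^5 N/C.

5.88×10^5 N/C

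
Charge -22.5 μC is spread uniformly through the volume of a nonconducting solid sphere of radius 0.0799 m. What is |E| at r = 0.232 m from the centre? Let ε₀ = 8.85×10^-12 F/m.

E = 3.76e6 N/C

Use a concentric Gaussian sphere at r = 0.232 m (r > R, so the entire charge is enclosed).
Q_enc = -22.5 μC = -2.25×10^-5 C.
By Gauss's law, ∮E·dA = E·4πr² = Q_enc/ε₀.
E = |Q_enc|/(4πε₀r²) = (2.25e-5)/(4π·8.85×10^-12·(0.232)²) = 3.76×10^6 N/C.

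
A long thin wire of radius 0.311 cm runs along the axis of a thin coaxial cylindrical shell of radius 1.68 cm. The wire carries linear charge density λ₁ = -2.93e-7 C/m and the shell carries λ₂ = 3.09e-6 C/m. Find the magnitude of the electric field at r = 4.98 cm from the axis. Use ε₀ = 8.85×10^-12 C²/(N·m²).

By cylindrical symmetry E is radial; use a coaxial Gaussian cylinder of radius 4.98 cm and length L (r > 1.68 cm, enclosing both).
λ_enc = λ₁ + λ₂ = (-2.93×10^-7) + (3.09×10^-6) = 2.797×10^-6 C/m.
Since E is radial and uniform over the curved surface, Φ = E·2πrL = Q_enc/ε₀ = λ_enc L/ε₀.
E = |λ_enc|/(2πε₀r) = (2.797e-6)/(2π·8.85×10^-12·0.0498) = 1.01×10^6 N/C.

|E| ≈ 1.01×10^6 V/m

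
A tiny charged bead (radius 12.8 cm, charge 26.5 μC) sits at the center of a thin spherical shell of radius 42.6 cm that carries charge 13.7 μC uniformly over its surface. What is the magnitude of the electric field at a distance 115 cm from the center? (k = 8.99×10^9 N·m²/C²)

|E| ≈ 2.73×10^5 N/C

Symmetry ⇒ E = E(r) r̂. Gaussian sphere of radius r = 115 cm (r > 42.6 cm, enclosing both).
Q_enc = (26.5 μC) + (13.7 μC) = 4.02×10^-5 C.
Applying ∮E·dA = Q_enc/ε₀ with Φ = E(4πr²):
E = k|Q_enc|/r² = (8.99×10^9)(4.02e-5)/(1.15)² = 2.73×10^5 N/C.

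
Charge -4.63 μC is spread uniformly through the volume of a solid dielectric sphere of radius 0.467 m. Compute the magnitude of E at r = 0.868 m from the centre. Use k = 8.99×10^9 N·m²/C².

E ≈ 5.52×10^4 N/C

Use a concentric Gaussian sphere at r = 0.868 m (r > R, so the entire charge is enclosed).
Q_enc = -4.63 μC = -4.63×10^-6 C.
Applying ∮E·dA = Q_enc/ε₀ with Φ = E(4πr²):
E = k|Q_enc|/r² = (8.99×10^9)(4.63×10^-6)/(0.868)² = 5.52×10^4 N/C.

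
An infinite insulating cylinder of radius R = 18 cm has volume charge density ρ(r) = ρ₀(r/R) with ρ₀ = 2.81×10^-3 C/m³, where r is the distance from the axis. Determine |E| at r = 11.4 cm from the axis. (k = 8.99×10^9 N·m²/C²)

Choose a coaxial cylinder of radius r = 11.4 cm (arbitrary length L) as the Gaussian surface (r < R).
Integrating ρ over the cross-section to radius r: λ_enc = (2πρ₀/R) ∫₀^r r'^2 dr' = 2πρ₀ r^3/(3·R) = 4.844e-5 C/m.
Since E is radial and uniform over the curved surface, Φ = E·2πrL = Q_enc/ε₀ = λ_enc L/ε₀.
E = 2k|λ_enc|/r = 2(8.99×10^9)(4.844×10^-5)/(0.114) = 7.64×10^6 N/C.

E ≈ 7.64×10^6 N/C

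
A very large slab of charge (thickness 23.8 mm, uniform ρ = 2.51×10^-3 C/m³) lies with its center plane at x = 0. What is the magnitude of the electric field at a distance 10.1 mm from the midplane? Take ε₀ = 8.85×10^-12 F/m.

E ≈ 2.86×10^6 N/C

By symmetry E is perpendicular to the slab. A Gaussian pillbox from −10.1 mm to +10.1 mm (face area A) lies entirely within the slab.
Q_enc = ρ·(2x)·A and flux = 2EA, so 2EA = 2ρxA/ε₀ ⇒ E = |ρ|x/ε₀.
E = (2.51×10^-3)(0.0101)/(8.85×10^-12) = 2.86e6 N/C.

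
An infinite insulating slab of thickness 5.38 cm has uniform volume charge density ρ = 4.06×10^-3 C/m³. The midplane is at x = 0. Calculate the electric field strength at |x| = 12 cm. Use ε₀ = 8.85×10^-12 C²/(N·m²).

|E| = 1.23×10^7 N/C

The point |x| = 12 cm lies outside the slab (half-thickness 0.0269 m). A symmetric pillbox spanning the full slab encloses Q_enc = ρ·d·A.
Flux = 2EA ⇒ E = |ρ|d/(2ε₀), independent of distance outside.
E = (4.06×10^-3)(0.0538)/(2·8.85×10^-12) = 1.23e7 N/C.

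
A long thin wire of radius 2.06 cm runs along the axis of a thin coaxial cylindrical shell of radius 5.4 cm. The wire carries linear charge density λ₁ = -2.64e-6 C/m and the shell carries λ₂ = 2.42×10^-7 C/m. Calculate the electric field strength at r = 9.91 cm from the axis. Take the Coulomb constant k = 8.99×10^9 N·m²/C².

E = 4.35×10^5 N/C

Take a coaxial cylindrical Gaussian surface of radius r = 9.91 cm and length L (r > 5.4 cm, enclosing both).
λ_enc = λ₁ + λ₂ = (-2.64e-6) + (2.42e-7) = -2.398e-6 C/m.
By Gauss's law (flux through the curved wall only), E·2πrL = λ_enc L/ε₀.
E = 2k|λ_enc|/r = 2(8.99×10^9)(2.398×10^-6)/(0.0991) = 4.35×10^5 N/C.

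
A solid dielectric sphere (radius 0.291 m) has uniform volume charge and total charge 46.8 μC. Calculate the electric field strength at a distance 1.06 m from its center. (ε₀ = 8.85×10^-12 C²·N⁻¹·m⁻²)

|E| ≈ 3.75×10^5 V/m

Take a concentric spherical Gaussian surface of radius r = 1.06 m (r > R, so the entire charge is enclosed).
Q_enc = 46.8 μC = 4.68×10^-5 C.
Since E is radial and uniform over the Gaussian sphere, Φ = E·4πr² = Q_enc/ε₀.
E = |Q_enc|/(4πε₀r²) = (4.68×10^-5)/(4π·8.85×10^-12·(1.06)²) = 3.75×10^5 N/C.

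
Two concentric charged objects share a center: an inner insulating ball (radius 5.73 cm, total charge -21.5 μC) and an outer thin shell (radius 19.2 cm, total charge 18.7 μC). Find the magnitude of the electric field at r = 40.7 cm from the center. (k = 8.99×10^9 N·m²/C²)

Take a concentric spherical Gaussian surface of radius r = 40.7 cm (r > 19.2 cm, enclosing both).
Q_enc = (-21.5 μC) + (18.7 μC) = -2.80e-6 C.
Gauss's law: E·4πr² = Q_enc/ε₀.
E = k|Q_enc|/r² = (8.99×10^9)(2.80×10^-6)/(0.407)² = 1.52×10^5 N/C.

1.52e5 N/C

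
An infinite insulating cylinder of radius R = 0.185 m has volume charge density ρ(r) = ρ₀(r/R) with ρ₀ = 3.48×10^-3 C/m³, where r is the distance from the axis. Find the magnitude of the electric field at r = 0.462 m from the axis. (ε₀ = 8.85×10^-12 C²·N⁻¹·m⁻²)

9.71e6 N/C

Take a coaxial cylindrical Gaussian surface of radius r = 0.462 m and length L (r > R, full charge per length enclosed).
λ_enc = 2π ∫₀^R ρ₀(r'/R)^1 r' dr' = 2πρ₀R²/3 = 2.494×10^-4 C/m.
Since E is radial and uniform over the curved surface, Φ = E·2πrL = Q_enc/ε₀ = λ_enc L/ε₀.
E = |λ_enc|/(2πε₀r) = (2.494×10^-4)/(2π·8.85×10^-12·0.462) = 9.71×10^6 N/C.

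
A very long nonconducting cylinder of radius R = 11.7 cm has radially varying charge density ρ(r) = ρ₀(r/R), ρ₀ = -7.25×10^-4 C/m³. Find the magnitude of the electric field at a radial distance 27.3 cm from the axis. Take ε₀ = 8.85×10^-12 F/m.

E = 1.37e6 N/C

Take a coaxial cylindrical Gaussian surface of radius r = 27.3 cm and length L (r > R, full charge per length enclosed).
λ_enc = 2π ∫₀^R ρ₀(r'/R)^1 r' dr' = 2πρ₀R²/3 = -2.079×10^-5 C/m.
By Gauss's law (flux through the curved wall only), E·2πrL = λ_enc L/ε₀.
E = |λ_enc|/(2πε₀r) = (2.079×10^-5)/(2π·8.85×10^-12·0.273) = 1.37e6 N/C.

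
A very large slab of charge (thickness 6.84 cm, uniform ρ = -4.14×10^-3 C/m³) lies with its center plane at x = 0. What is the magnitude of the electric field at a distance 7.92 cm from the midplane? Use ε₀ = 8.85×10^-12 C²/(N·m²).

The point |x| = 7.92 cm lies outside the slab (half-thickness 0.0342 m). A symmetric pillbox spanning the full slab encloses Q_enc = ρ·d·A.
Flux = 2EA ⇒ E = |ρ|d/(2ε₀), independent of distance outside.
E = (4.14×10^-3)(0.0684)/(2·8.85×10^-12) = 1.60×10^7 N/C.

|E| = 1.60e7 V/m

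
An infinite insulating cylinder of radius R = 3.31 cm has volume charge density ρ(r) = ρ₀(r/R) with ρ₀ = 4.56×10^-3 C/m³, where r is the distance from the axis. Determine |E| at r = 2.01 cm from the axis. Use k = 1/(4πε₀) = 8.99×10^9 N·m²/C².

E = 2.10e6 V/m

By cylindrical symmetry E is radial; use a coaxial Gaussian cylinder of radius 2.01 cm and length L (r < R).
λ_enc = ∫₀^r ρ(r')·2πr' dr' = (2πρ₀/R)·r^3/3 = 2.343×10^-6 C/m.
Gauss's law: E·2πrL = λ_enc L/ε₀.
E = 2k|λ_enc|/r = 2(8.99×10^9)(2.343×10^-6)/(0.0201) = 2.10×10^6 N/C.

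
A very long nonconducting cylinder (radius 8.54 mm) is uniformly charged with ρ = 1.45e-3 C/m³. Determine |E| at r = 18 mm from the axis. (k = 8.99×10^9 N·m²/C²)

Take a coaxial cylindrical Gaussian surface of radius r = 18 mm and length L (r > 8.54 mm, full cross-section enclosed).
λ_enc = ρ·πR² = (1.45×10^-3)π(0.00854)² = 3.322×10^-7 C/m.
Applying ∮E·dA = Q_enc/ε₀ with the end caps contributing no flux:
E = 2k|λ_enc|/r = 2(8.99×10^9)(3.322×10^-7)/(0.018) = 3.32×10^5 N/C.

|E| ≈ 3.32×10^5 N/C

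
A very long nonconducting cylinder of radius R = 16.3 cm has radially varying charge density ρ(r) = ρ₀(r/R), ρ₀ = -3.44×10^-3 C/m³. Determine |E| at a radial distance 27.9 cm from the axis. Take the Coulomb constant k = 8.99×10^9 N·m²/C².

|E| = 1.23e7 N/C

Take a coaxial cylindrical Gaussian surface of radius r = 27.9 cm and length L (r > R, full charge per length enclosed).
λ_enc = 2π ∫₀^R ρ₀(r'/R)^1 r' dr' = 2πρ₀R²/3 = -1.914e-4 C/m.
By Gauss's law (flux through the curved wall only), E·2πrL = λ_enc L/ε₀.
E = 2k|λ_enc|/r = 2(8.99×10^9)(1.914×10^-4)/(0.279) = 1.23×10^7 N/C.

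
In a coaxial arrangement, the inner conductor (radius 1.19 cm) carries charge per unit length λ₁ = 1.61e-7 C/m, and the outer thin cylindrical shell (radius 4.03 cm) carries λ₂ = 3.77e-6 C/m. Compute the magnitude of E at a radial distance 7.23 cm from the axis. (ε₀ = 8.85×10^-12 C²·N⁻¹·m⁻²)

Take a coaxial cylindrical Gaussian surface of radius r = 7.23 cm and length L (r > 4.03 cm, enclosing both).
λ_enc = λ₁ + λ₂ = (1.61×10^-7) + (3.77e-6) = 3.931×10^-6 C/m.
Since E is radial and uniform over the curved surface, Φ = E·2πrL = Q_enc/ε₀ = λ_enc L/ε₀.
E = |λ_enc|/(2πε₀r) = (3.931×10^-6)/(2π·8.85×10^-12·0.0723) = 9.78×10^5 N/C.

9.78×10^5 V/m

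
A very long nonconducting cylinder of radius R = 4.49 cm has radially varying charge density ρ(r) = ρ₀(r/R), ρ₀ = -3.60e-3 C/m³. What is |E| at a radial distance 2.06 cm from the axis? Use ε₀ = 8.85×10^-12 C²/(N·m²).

|E| = 1.28×10^6 V/m

Coaxial Gaussian cylinder, radius r = 2.06 cm, length L (r < R).
Integrating ρ over the cross-section to radius r: λ_enc = (2πρ₀/R) ∫₀^r r'^2 dr' = 2πρ₀ r^3/(3·R) = -1.468×10^-6 C/m.
Gauss's law: E·2πrL = λ_enc L/ε₀.
E = |λ_enc|/(2πε₀r) = (1.468e-6)/(2π·8.85×10^-12·0.0206) = 1.28×10^6 N/C.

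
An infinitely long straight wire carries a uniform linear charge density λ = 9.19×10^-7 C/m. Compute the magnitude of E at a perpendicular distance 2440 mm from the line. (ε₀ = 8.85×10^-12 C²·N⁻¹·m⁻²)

Choose a coaxial cylinder of radius r = 2440 mm (arbitrary length L) as the Gaussian surface.
Q_enc = λL, so λ_enc = 9.19×10^-7 C/m.
Gauss's law: E·2πrL = λ_enc L/ε₀.
E = |λ_enc|/(2πε₀r) = (9.19e-7)/(2π·8.85×10^-12·2.44) = 6.77e3 N/C.

|E| = 6.77×10^3 V/m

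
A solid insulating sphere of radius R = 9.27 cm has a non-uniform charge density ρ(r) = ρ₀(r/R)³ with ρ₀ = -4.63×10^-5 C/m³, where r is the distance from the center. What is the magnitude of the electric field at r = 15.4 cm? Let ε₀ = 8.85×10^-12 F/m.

Take a concentric spherical Gaussian surface of radius r = 15.4 cm (r > R, all charge enclosed).
Q_enc = 4π ∫₀^R ρ₀(r'/R)^3 r'² dr' = 4πρ₀R³/6 = -7.725×10^-8 C.
Gauss's law: E·4πr² = Q_enc/ε₀.
E = |Q_enc|/(4πε₀r²) = (7.725×10^-8)/(4π·8.85×10^-12·(0.154)²) = 2.93×10^4 N/C.

|E| = 2.93×10^4 V/m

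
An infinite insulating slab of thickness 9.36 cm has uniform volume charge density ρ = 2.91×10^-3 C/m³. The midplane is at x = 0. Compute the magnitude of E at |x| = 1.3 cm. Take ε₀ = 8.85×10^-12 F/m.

E ≈ 4.27e6 N/C

By symmetry E is perpendicular to the slab. A Gaussian pillbox from −1.3 cm to +1.3 cm (face area A) lies entirely within the slab.
Q_enc = ρ·(2x)·A and flux = 2EA, so 2EA = 2ρxA/ε₀ ⇒ E = |ρ|x/ε₀.
E = (2.91e-3)(0.013)/(8.85×10^-12) = 4.27e6 N/C.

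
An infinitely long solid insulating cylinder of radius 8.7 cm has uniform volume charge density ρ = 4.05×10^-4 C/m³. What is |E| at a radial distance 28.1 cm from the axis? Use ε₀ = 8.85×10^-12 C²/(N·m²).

|E| ≈ 6.16×10^5 N/C

Coaxial Gaussian cylinder, radius r = 28.1 cm, length L (r > 8.7 cm, full cross-section enclosed).
λ_enc = ρ·πR² = (4.05×10^-4)π(0.087)² = 9.63×10^-6 C/m.
Gauss's law: E·2πrL = λ_enc L/ε₀.
E = |λ_enc|/(2πε₀r) = (9.63×10^-6)/(2π·8.85×10^-12·0.281) = 6.16×10^5 N/C.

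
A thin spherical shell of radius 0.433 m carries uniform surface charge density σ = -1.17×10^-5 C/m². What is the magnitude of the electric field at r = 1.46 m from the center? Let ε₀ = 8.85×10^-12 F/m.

E = 1.16×10^5 V/m

Take a concentric spherical Gaussian surface of radius r = 1.46 m (r > 0.433 m).
The entire shell is enclosed: Q_enc = σ·4πR² = (-1.17e-5)·4π·(0.433)² = -2.757e-5 C.
Since E is radial and uniform over the Gaussian sphere, Φ = E·4πr² = Q_enc/ε₀.
E = |Q_enc|/(4πε₀r²) = (2.757×10^-5)/(4π·8.85×10^-12·(1.46)²) = 1.16×10^5 N/C.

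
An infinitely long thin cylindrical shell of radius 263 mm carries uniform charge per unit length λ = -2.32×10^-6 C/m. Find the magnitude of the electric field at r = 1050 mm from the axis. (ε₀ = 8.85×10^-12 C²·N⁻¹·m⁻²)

E = 3.97e4 N/C

Coaxial Gaussian cylinder, radius r = 1050 mm, length L (r > 263 mm).
The full line charge is enclosed: λ_enc = -2.32e-6 C/m.
By Gauss's law (flux through the curved wall only), E·2πrL = λ_enc L/ε₀.
E = |λ_enc|/(2πε₀r) = (2.32e-6)/(2π·8.85×10^-12·1.05) = 3.97×10^4 N/C.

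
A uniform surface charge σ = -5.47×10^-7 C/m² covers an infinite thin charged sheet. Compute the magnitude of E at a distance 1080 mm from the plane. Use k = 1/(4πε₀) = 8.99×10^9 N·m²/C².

By planar symmetry E is perpendicular to the sheet and uniform; use a Gaussian pillbox with flat faces of area A on each side of the sheet.
Only the two end caps contribute flux: Φ = 2EA. With Q_enc = σA, Gauss's law gives E = |σ|/(2ε₀).
E = 2πk|σ| = 2π(8.99×10^9)(5.47×10^-7) = 3.09×10^4 N/C.

E = 3.09×10^4 V/m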